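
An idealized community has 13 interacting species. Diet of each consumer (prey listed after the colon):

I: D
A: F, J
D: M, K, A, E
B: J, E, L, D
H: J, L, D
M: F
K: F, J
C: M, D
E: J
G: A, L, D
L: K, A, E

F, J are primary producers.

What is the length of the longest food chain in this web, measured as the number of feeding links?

3 links

One longest chain: F → M → D → I.
It has 4 species and 3 links.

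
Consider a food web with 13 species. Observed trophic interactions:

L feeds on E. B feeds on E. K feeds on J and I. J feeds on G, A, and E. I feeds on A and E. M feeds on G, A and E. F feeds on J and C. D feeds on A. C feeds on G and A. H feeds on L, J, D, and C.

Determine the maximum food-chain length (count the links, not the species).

2 links

One longest chain: A → J → K.
It has 3 species and 2 links.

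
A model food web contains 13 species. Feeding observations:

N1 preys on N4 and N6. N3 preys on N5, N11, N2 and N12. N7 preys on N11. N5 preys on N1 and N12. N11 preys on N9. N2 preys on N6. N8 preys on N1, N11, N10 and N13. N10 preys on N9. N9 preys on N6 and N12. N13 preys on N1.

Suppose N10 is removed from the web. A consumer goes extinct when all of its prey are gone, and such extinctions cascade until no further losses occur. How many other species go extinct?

0

Remove N10.
Every predator of it retains at least one other prey: N8 still has N1, N13, N11.
No consumer loses all prey, so no secondary extinctions occur.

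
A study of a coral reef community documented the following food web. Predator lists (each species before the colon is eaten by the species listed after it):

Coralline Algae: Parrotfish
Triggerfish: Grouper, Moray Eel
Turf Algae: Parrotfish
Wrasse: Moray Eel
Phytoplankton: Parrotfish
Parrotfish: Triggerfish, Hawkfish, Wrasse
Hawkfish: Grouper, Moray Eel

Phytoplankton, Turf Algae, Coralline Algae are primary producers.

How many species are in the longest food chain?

4 species

One longest chain: Phytoplankton → Parrotfish → Triggerfish → Grouper.
It has 4 species and 3 links.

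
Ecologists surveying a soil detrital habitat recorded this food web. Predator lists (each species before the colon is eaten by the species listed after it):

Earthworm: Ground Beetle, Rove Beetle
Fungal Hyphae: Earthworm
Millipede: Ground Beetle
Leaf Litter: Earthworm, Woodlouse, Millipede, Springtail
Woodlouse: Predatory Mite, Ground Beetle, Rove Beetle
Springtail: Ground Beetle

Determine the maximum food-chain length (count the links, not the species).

One longest chain: Leaf Litter → Woodlouse → Predatory Mite.
It has 3 species and 2 links.

2 links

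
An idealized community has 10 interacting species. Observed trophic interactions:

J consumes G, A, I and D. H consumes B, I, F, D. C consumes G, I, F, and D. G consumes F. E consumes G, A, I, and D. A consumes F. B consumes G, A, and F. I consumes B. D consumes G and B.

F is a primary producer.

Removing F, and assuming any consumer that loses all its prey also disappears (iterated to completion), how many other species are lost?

Remove F.
Round 1: G (all prey gone), A (all prey gone) → extinct.
Round 2: B (all prey gone) → extinct.
Round 3: I (all prey gone), D (all prey gone) → extinct.
Round 4: C (all prey gone), H (all prey gone), J (all prey gone), E (all prey gone) → extinct.
No further losses. Total secondary extinctions: 9.

9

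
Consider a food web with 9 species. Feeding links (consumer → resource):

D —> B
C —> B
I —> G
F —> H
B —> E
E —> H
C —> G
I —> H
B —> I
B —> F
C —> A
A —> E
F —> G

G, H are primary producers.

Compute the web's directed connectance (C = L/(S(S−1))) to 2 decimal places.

C = 0.18

The web has S = 9 species and L = 13 feeding links.
C = L / (S(S−1)) = 13 / 72 = 0.1806 ≈ 0.18.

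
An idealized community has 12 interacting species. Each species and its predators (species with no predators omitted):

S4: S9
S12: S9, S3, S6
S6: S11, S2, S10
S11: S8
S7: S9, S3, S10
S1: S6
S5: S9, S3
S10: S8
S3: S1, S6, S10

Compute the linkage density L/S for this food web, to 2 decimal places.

L/S = 1.50

There are L = 18 links among S = 12 species.
L/S = 18/12 = 1.5000 ≈ 1.50.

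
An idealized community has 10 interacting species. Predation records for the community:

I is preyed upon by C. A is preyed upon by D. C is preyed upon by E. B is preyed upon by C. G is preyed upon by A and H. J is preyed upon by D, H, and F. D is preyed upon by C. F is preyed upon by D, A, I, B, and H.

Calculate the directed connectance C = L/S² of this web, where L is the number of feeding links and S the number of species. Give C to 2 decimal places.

The web has S = 10 species and L = 15 feeding links.
C = L / S² = 15 / 100 = 0.1500 ≈ 0.15.

C = 0.15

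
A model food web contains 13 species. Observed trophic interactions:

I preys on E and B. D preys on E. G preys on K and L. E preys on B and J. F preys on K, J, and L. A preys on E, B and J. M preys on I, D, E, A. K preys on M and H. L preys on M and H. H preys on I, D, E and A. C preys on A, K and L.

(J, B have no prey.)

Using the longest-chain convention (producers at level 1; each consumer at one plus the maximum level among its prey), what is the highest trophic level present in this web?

6

Producers (level 1): J, B.
J → E → I → H → K → F gives F level 6.
No species has a prey at level 6, so no species reaches level 7.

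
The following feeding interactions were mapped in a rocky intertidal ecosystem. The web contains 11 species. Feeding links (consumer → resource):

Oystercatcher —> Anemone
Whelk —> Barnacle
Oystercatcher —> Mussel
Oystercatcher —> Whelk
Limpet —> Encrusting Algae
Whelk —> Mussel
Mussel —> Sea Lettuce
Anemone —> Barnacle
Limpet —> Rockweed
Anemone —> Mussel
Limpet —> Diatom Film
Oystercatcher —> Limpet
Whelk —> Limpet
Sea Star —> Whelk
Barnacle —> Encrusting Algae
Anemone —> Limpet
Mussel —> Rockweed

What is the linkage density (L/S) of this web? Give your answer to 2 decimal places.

L/S = 1.55

There are L = 17 links among S = 11 species.
L/S = 17/11 = 1.5455 ≈ 1.55.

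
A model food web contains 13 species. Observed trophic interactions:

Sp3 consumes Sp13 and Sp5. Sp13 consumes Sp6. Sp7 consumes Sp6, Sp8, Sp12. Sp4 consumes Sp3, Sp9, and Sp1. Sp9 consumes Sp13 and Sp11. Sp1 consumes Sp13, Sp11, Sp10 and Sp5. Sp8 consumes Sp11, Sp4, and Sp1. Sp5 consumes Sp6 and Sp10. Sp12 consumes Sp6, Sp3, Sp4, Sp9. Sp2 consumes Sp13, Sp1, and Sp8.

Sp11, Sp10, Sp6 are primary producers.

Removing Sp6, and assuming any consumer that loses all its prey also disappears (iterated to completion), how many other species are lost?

Remove Sp6.
Round 1: Sp13 (all prey gone) → extinct.
No further losses. Total secondary extinctions: 1.

1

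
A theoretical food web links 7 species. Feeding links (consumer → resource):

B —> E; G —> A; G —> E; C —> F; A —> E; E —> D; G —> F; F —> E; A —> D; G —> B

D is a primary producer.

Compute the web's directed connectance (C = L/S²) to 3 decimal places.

The web has S = 7 species and L = 10 feeding links.
C = L / S² = 10 / 49 = 0.2041 ≈ 0.204.

C = 0.204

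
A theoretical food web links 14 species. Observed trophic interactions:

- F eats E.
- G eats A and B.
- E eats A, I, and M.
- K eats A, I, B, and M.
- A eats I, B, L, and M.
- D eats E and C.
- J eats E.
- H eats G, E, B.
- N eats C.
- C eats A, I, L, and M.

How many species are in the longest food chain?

One longest chain: L → A → E → D.
It has 4 species and 3 links.

4 species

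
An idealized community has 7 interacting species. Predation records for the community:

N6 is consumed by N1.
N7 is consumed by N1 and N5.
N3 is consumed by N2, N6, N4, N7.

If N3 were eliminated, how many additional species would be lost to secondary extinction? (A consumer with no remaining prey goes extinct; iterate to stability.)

Remove N3.
Round 1: N7 (all prey gone), N2 (all prey gone), N4 (all prey gone), N6 (all prey gone) → extinct.
Round 2: N1 (all prey gone), N5 (all prey gone) → extinct.
No further losses. Total secondary extinctions: 6.

6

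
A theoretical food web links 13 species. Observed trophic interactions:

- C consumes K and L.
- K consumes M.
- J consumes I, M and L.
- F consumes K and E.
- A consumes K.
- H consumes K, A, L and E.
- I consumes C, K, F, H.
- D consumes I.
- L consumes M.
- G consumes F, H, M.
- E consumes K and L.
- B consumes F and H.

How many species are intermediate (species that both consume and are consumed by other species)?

Intermediate species (has both prey and predators): L, K, C, A, E, H, F, I.
Count: 8.

8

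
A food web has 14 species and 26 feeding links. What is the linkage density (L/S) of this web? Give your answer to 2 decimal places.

There are L = 26 links among S = 14 species.
L/S = 26/14 = 1.8571 ≈ 1.86.

L/S = 1.86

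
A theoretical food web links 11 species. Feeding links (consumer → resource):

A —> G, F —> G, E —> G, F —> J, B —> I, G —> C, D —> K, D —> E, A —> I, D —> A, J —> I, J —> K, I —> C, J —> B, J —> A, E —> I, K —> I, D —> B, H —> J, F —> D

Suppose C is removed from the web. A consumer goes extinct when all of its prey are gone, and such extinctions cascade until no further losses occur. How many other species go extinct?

Remove C.
Round 1: G (all prey gone), I (all prey gone) → extinct.
Round 2: B (all prey gone), K (all prey gone), E (all prey gone), A (all prey gone) → extinct.
Round 3: D (all prey gone), J (all prey gone) → extinct.
Round 4: H (all prey gone), F (all prey gone) → extinct.
No further losses. Total secondary extinctions: 10.

10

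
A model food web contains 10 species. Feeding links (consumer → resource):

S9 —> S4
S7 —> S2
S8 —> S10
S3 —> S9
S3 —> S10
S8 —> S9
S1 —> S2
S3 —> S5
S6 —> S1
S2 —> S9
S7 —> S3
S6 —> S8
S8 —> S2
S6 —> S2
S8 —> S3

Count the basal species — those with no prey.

Basal species (no prey listed): S4, S10, S5.
Count: 3.

3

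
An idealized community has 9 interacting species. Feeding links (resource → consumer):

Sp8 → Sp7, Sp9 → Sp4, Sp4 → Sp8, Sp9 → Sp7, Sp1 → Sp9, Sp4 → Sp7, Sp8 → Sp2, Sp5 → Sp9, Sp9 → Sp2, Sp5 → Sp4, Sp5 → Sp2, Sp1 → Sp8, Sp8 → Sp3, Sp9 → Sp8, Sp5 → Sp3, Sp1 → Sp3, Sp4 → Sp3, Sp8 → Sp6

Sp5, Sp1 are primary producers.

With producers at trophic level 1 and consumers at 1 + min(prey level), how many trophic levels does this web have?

Producers (level 1): Sp5, Sp1.
Following each consumer down to its lowest-level prey: Sp1 → Sp8 → Sp6 (levels 1 through 3).
All prey of Sp6 (Sp8 2) are at level 2 or above, so Sp6 is at level 1 + 2 = 3.
Every consumer has at least one prey at level 2 or below, so none exceeds level 3.

3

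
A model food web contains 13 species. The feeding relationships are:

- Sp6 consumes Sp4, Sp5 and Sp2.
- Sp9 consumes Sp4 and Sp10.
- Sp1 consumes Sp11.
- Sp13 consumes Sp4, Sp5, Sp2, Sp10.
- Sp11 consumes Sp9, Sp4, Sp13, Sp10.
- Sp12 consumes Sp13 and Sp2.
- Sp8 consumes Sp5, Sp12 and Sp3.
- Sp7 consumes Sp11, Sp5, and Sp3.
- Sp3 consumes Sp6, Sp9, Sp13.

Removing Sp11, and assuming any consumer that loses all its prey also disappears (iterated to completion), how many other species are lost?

Remove Sp11.
Round 1: Sp1 (all prey gone) → extinct.
No further losses. Total secondary extinctions: 1.

1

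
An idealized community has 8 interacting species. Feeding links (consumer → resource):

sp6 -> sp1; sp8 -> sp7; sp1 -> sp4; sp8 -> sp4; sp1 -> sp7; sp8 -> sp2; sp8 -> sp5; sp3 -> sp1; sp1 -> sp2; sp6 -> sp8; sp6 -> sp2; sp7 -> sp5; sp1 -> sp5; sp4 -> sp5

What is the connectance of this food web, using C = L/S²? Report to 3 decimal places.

The web has S = 8 species and L = 14 feeding links.
C = L / S² = 14 / 64 = 0.2188 ≈ 0.219.

C = 0.219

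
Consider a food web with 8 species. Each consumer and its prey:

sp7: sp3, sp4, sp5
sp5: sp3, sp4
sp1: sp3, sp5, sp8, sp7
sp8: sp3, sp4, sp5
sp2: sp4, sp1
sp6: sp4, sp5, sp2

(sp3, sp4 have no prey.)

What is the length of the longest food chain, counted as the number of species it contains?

One longest chain: sp3 → sp5 → sp8 → sp1 → sp2 → sp6.
It has 6 species and 5 links.

6 species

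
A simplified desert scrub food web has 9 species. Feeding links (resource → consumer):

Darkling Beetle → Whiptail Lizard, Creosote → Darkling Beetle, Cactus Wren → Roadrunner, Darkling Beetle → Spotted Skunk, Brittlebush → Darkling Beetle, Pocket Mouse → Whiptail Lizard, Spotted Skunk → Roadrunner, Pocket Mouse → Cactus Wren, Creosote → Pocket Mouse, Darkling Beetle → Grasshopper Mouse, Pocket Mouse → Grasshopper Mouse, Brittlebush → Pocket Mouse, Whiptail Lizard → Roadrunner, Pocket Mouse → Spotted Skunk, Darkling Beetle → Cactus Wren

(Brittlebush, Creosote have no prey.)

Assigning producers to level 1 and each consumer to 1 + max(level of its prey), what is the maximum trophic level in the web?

Producers (level 1): Brittlebush, Creosote.
Brittlebush → Darkling Beetle → Cactus Wren → Roadrunner gives Roadrunner level 4.
No species has a prey at level 4, so no species reaches level 5.

4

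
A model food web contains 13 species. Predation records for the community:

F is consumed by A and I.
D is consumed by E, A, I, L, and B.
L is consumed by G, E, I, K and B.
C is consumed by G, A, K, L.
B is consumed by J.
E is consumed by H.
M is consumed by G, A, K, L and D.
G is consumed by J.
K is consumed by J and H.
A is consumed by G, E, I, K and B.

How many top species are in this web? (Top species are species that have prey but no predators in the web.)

Top species (has prey, but nothing eats it): I, J, H.
Count: 3.

3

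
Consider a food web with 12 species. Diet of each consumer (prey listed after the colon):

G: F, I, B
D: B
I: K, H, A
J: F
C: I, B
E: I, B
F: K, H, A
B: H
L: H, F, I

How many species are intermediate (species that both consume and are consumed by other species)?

Intermediate species (has both prey and predators): F, I, B.
Count: 3.

3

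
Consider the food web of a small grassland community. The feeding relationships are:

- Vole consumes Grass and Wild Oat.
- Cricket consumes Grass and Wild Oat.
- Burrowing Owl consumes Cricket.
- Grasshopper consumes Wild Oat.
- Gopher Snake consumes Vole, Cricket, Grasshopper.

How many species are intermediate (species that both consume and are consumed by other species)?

Intermediate species (has both prey and predators): Cricket, Grasshopper, Vole.
Count: 3.

3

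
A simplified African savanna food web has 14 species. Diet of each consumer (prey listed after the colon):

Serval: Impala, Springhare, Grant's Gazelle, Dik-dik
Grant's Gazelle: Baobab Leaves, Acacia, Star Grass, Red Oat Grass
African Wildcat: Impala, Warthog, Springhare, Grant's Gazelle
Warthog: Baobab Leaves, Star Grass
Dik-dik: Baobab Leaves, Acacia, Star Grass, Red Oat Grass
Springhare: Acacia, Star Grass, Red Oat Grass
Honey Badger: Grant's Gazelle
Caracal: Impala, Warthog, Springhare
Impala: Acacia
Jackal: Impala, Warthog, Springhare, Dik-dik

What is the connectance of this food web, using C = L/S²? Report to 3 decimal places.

C = 0.153

The web has S = 14 species and L = 30 feeding links.
C = L / S² = 30 / 196 = 0.1531 ≈ 0.153.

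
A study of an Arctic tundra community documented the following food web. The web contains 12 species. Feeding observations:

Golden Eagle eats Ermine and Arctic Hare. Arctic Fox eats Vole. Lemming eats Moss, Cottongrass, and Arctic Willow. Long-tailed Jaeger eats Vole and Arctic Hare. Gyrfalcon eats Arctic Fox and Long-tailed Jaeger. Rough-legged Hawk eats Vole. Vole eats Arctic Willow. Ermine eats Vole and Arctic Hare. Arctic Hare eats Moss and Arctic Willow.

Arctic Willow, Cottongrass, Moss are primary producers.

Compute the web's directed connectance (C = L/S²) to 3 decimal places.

C = 0.111

The web has S = 12 species and L = 16 feeding links.
C = L / S² = 16 / 144 = 0.1111 ≈ 0.111.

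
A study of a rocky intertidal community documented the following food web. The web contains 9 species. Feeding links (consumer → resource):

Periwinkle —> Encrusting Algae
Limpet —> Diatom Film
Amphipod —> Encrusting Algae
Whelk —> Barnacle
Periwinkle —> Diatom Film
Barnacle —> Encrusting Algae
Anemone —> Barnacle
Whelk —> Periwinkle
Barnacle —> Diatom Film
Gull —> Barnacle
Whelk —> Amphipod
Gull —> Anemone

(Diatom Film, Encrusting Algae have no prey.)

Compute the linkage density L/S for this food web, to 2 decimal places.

L/S = 1.33

There are L = 12 links among S = 9 species.
L/S = 12/9 = 1.3333 ≈ 1.33.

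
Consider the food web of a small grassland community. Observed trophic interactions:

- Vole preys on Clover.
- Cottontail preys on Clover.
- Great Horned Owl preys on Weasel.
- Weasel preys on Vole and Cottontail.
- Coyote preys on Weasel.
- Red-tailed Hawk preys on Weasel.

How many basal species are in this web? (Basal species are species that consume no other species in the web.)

1

Basal species (no prey listed): Clover.
Count: 1.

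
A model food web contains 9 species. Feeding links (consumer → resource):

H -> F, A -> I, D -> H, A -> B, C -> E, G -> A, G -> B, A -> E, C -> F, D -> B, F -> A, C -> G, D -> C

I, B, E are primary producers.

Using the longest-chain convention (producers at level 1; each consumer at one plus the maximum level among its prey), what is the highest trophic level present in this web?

Producers (level 1): I, B, E.
I → A → F → H → D gives D level 5.
No species has a prey at level 5, so no species reaches level 6.

5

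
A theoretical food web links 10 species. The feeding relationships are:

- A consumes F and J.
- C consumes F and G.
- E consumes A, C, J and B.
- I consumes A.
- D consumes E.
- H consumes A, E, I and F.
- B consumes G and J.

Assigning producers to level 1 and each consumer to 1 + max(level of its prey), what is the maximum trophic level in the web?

Producers (level 1): F, J, G.
J → B → E → D gives D level 4.
No species has a prey at level 4, so no species reaches level 5.

4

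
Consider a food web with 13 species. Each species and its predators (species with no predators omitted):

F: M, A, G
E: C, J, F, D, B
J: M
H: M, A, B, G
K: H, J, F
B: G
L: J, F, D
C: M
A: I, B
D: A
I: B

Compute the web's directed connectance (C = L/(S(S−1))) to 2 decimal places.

The web has S = 13 species and L = 25 feeding links.
C = L / (S(S−1)) = 25 / 156 = 0.1603 ≈ 0.16.

C = 0.16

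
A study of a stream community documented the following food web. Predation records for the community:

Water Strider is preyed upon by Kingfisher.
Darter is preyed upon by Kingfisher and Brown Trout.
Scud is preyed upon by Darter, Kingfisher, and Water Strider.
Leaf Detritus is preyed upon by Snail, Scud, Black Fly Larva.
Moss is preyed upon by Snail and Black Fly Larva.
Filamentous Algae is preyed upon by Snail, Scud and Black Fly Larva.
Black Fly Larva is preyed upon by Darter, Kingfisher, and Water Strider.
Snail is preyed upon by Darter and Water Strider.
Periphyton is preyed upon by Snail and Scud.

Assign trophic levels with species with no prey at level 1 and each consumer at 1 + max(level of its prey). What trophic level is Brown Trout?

Moss has no prey (basal) → level 1.
Snail eats Moss (level 1); other prey at levels: Filamentous Algae 1, Periphyton 1, Leaf Detritus 1 → level 2.
Darter eats Snail (level 2); other prey at levels: Scud 2, Black Fly Larva 2 → level 3.
Brown Trout eats Darter → level 4.

Trophic level 4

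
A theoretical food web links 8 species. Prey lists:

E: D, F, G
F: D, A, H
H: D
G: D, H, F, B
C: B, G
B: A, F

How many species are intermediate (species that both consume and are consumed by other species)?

4

Intermediate species (has both prey and predators): H, F, B, G.
Count: 4.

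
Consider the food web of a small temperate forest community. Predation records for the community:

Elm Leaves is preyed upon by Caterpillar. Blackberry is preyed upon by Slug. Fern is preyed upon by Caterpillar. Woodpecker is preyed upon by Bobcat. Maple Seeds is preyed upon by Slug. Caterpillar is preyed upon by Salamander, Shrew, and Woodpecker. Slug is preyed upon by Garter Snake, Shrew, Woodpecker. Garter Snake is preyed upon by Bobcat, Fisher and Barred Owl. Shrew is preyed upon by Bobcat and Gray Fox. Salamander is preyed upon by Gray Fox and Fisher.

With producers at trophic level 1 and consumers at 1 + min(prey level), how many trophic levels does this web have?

Producers (level 1): Fern, Blackberry, Elm Leaves, Maple Seeds.
Following each consumer down to its lowest-level prey: Blackberry → Slug → Shrew → Bobcat (levels 1 through 4).
All prey of Bobcat (Shrew 3, Garter Snake 3, Woodpecker 3) are at level 3 or above, so Bobcat is at level 1 + 3 = 4.
Every consumer has at least one prey at level 3 or below, so none exceeds level 4.

4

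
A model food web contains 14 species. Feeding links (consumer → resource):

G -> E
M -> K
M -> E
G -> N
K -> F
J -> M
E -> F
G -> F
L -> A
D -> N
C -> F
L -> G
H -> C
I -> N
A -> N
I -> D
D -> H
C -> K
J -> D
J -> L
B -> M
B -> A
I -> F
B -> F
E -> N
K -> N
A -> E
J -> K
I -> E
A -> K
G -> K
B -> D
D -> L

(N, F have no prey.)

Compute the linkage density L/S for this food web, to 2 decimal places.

There are L = 33 links among S = 14 species.
L/S = 33/14 = 2.3571 ≈ 2.36.

L/S = 2.36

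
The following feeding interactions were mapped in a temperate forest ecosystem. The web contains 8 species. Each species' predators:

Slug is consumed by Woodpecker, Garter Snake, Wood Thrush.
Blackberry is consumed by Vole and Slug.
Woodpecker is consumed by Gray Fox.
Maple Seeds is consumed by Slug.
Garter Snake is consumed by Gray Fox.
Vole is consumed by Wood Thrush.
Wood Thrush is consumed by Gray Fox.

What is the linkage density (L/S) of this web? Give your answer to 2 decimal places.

L/S = 1.25

There are L = 10 links among S = 8 species.
L/S = 10/8 = 1.2500 ≈ 1.25.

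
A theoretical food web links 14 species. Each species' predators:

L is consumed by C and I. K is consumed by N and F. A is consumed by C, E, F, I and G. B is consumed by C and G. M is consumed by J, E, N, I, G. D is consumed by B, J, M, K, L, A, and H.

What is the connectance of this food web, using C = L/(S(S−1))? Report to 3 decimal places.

The web has S = 14 species and L = 23 feeding links.
C = L / (S(S−1)) = 23 / 182 = 0.1264 ≈ 0.126.

C = 0.126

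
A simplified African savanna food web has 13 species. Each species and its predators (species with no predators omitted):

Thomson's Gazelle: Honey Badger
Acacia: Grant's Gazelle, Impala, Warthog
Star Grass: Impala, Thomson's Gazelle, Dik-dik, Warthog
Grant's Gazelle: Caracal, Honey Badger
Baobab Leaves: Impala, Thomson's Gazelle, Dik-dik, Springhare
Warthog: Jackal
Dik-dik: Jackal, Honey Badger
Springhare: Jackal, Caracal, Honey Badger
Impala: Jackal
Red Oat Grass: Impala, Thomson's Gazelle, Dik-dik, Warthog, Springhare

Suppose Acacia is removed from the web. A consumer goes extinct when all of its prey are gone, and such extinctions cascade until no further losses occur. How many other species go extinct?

1

Remove Acacia.
Round 1: Grant's Gazelle (all prey gone) → extinct.
No further losses. Total secondary extinctions: 1.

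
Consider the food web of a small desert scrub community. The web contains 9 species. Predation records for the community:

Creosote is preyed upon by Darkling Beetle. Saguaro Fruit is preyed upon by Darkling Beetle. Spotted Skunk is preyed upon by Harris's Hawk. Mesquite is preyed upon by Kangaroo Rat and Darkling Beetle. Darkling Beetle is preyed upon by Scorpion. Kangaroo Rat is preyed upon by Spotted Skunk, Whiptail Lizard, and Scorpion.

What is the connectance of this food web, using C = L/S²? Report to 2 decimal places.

C = 0.11

The web has S = 9 species and L = 9 feeding links.
C = L / S² = 9 / 81 = 0.1111 ≈ 0.11.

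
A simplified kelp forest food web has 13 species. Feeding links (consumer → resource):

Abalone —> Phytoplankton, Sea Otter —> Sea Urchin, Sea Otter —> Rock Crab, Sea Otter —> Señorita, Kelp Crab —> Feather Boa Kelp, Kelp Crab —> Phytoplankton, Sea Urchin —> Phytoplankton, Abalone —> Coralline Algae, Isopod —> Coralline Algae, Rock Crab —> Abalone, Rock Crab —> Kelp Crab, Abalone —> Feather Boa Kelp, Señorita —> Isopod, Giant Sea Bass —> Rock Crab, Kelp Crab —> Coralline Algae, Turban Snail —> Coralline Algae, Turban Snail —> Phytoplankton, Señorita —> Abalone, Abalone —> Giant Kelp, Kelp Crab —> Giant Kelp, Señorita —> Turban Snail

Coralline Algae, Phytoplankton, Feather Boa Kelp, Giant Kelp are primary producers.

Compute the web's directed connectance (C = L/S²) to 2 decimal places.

The web has S = 13 species and L = 21 feeding links.
C = L / S² = 21 / 169 = 0.1243 ≈ 0.12.

C = 0.12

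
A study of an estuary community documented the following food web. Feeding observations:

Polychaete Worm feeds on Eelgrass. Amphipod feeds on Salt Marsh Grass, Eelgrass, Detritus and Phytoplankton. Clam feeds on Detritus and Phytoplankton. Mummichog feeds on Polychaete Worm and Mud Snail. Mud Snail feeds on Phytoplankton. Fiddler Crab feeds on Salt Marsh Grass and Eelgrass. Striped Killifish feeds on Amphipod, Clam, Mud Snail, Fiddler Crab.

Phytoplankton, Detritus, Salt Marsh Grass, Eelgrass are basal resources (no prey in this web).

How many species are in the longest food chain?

3 species

One longest chain: Phytoplankton → Mud Snail → Striped Killifish.
It has 3 species and 2 links.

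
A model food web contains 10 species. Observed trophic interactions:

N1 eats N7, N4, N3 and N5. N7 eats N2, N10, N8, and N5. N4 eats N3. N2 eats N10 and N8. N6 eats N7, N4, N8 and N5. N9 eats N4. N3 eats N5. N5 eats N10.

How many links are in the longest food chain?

One longest chain: N10 → N5 → N3 → N4 → N1.
It has 5 species and 4 links.

4 links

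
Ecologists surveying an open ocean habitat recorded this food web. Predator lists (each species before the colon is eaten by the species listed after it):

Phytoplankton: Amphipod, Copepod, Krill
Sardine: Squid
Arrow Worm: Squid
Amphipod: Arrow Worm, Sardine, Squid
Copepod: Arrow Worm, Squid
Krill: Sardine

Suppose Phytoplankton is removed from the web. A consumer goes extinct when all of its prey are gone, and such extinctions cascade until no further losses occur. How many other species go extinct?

6

Remove Phytoplankton.
Round 1: Amphipod (all prey gone), Copepod (all prey gone), Krill (all prey gone) → extinct.
Round 2: Arrow Worm (all prey gone), Sardine (all prey gone) → extinct.
Round 3: Squid (all prey gone) → extinct.
No further losses. Total secondary extinctions: 6.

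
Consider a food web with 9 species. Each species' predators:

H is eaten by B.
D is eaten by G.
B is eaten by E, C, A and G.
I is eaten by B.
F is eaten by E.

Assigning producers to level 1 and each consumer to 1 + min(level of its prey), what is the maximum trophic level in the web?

3

Producers (level 1): H, F, I, D.
Following each consumer down to its lowest-level prey: H → B → C (levels 1 through 3).
All prey of C (B 2) are at level 2 or above, so C is at level 1 + 2 = 3.
Every consumer has at least one prey at level 2 or below, so none exceeds level 3.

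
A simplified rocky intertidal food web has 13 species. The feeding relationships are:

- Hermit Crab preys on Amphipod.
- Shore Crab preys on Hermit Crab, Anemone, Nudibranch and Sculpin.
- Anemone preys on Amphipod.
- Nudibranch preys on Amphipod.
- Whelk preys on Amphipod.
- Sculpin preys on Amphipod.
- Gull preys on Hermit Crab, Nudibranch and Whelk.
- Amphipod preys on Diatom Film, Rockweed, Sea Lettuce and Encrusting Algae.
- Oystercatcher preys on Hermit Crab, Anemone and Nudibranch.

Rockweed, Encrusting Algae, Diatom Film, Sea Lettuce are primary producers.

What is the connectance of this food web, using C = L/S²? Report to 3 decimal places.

C = 0.112

The web has S = 13 species and L = 19 feeding links.
C = L / S² = 19 / 169 = 0.1124 ≈ 0.112.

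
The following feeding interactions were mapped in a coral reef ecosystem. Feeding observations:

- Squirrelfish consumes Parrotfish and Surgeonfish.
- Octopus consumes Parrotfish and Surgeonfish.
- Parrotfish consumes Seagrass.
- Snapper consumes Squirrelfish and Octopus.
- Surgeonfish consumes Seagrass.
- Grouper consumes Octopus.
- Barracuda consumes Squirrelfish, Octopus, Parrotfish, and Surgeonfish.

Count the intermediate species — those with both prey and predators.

Intermediate species (has both prey and predators): Surgeonfish, Parrotfish, Octopus, Squirrelfish.
Count: 4.

4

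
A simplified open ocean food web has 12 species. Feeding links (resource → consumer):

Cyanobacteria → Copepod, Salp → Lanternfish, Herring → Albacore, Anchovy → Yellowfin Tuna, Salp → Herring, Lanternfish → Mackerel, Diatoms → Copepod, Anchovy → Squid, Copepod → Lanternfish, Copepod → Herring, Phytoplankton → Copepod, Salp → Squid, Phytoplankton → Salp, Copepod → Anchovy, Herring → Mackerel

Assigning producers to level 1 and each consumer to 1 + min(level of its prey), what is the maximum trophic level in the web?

Producers (level 1): Diatoms, Cyanobacteria, Phytoplankton.
Following each consumer down to its lowest-level prey: Phytoplankton → Salp → Lanternfish → Mackerel (levels 1 through 4).
All prey of Mackerel (Lanternfish 3, Herring 3) are at level 3 or above, so Mackerel is at level 1 + 3 = 4.
Every consumer has at least one prey at level 3 or below, so none exceeds level 4.

4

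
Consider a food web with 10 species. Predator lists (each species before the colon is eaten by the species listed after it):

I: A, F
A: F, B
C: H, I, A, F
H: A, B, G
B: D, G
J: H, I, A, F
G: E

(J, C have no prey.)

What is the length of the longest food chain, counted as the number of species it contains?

One longest chain: J → H → A → B → G → E.
It has 6 species and 5 links.

6 species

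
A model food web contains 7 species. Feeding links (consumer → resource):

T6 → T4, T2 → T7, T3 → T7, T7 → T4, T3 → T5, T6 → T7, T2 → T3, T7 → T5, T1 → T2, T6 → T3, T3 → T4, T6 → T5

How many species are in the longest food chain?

5 species

One longest chain: T5 → T7 → T3 → T2 → T1.
It has 5 species and 4 links.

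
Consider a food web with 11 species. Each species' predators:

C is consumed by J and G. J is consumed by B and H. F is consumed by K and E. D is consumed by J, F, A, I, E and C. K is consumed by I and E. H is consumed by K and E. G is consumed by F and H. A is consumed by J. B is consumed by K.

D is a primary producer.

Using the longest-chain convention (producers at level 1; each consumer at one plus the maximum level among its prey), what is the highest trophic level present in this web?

Producers (level 1): D.
D → C → J → B → K → I gives I level 6.
No species has a prey at level 6, so no species reaches level 7.

6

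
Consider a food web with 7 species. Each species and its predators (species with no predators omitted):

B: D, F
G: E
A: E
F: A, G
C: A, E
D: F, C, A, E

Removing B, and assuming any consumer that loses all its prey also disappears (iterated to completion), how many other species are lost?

Remove B.
Round 1: D (all prey gone) → extinct.
Round 2: F (all prey gone), C (all prey gone) → extinct.
Round 3: A (all prey gone), G (all prey gone) → extinct.
Round 4: E (all prey gone) → extinct.
No further losses. Total secondary extinctions: 6.

6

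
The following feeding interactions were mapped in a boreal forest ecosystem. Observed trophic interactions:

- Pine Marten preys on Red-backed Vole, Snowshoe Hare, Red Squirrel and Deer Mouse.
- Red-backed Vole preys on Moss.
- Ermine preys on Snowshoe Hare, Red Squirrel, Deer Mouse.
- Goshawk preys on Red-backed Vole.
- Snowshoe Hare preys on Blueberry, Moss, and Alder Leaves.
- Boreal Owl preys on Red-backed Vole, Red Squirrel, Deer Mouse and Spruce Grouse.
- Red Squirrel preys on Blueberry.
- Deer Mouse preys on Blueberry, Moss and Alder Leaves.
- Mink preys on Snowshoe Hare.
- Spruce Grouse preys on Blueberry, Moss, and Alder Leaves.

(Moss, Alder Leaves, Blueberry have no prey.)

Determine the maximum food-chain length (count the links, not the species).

One longest chain: Blueberry → Red Squirrel → Boreal Owl.
It has 3 species and 2 links.

2 links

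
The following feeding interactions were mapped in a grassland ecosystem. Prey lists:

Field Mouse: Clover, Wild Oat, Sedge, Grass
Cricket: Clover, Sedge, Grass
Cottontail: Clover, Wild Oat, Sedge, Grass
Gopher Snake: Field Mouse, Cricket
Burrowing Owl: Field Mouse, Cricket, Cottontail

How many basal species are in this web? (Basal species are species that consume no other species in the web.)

4

Basal species (no prey listed): Clover, Wild Oat, Sedge, Grass.
Count: 4.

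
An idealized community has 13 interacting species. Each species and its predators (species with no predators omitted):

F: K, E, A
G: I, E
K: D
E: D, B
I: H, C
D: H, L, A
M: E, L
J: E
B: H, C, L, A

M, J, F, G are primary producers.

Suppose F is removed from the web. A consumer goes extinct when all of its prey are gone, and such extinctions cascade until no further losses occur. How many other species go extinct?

Remove F.
Round 1: K (all prey gone) → extinct.
No further losses. Total secondary extinctions: 1.

1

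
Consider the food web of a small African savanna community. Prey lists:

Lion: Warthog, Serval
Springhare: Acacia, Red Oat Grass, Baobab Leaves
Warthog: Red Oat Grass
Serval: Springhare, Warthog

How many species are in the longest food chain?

4 species

One longest chain: Acacia → Springhare → Serval → Lion.
It has 4 species and 3 links.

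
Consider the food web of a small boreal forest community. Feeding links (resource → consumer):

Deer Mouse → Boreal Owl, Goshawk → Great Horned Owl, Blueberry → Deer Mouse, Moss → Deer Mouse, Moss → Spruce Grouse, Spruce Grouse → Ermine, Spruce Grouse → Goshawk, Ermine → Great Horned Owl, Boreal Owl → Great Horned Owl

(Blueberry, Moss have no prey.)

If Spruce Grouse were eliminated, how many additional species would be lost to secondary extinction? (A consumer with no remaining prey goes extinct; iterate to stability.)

2

Remove Spruce Grouse.
Round 1: Goshawk (all prey gone), Ermine (all prey gone) → extinct.
No further losses. Total secondary extinctions: 2.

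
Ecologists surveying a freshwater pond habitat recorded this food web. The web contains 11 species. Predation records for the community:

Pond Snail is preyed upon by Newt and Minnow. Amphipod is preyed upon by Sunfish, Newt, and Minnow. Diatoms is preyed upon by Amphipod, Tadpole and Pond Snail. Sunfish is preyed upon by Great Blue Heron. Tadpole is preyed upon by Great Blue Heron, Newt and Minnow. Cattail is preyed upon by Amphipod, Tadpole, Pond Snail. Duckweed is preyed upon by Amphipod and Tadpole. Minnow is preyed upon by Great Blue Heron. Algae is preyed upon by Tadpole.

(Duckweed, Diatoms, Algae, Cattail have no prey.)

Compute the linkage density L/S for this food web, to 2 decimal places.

There are L = 19 links among S = 11 species.
L/S = 19/11 = 1.7273 ≈ 1.73.

L/S = 1.73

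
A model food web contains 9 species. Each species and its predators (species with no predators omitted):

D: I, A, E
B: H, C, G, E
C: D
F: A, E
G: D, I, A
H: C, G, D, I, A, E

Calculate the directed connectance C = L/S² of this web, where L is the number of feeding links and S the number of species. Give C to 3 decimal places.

The web has S = 9 species and L = 19 feeding links.
C = L / S² = 19 / 81 = 0.2346 ≈ 0.235.

C = 0.235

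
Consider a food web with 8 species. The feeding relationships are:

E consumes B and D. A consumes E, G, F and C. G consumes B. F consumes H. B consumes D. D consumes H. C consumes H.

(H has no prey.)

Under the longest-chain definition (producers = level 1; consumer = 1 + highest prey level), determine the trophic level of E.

Trophic level 4

H is a producer → level 1.
D eats H → level 2.
B eats D → level 3.
E eats B (level 3); other prey at levels: D 2 → level 4.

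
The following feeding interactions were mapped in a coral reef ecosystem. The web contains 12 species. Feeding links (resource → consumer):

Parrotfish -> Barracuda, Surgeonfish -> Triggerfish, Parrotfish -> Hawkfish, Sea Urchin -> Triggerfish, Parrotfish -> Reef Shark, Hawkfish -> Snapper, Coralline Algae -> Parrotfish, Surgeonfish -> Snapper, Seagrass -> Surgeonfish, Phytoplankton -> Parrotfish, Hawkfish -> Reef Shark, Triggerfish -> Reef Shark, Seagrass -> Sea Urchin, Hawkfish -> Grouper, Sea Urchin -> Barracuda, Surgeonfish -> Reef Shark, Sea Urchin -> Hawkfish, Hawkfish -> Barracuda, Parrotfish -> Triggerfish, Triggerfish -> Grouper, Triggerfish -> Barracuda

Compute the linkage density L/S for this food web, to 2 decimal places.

L/S = 1.75

There are L = 21 links among S = 12 species.
L/S = 21/12 = 1.7500 ≈ 1.75.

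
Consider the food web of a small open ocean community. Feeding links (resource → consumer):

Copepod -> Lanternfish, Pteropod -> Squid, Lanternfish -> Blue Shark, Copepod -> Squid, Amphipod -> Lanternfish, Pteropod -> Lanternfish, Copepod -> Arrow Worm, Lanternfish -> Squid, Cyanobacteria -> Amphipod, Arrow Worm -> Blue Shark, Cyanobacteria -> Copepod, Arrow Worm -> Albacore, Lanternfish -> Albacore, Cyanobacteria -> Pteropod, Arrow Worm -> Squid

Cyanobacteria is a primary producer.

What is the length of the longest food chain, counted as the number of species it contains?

4 species

One longest chain: Cyanobacteria → Copepod → Arrow Worm → Blue Shark.
It has 4 species and 3 links.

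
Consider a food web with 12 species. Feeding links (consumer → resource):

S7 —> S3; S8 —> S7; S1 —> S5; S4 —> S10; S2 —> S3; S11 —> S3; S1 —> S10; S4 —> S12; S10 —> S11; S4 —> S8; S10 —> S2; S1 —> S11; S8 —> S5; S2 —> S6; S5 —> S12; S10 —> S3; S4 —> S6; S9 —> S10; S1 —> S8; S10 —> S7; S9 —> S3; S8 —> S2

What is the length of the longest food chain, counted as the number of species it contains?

One longest chain: S6 → S2 → S8 → S1.
It has 4 species and 3 links.

4 species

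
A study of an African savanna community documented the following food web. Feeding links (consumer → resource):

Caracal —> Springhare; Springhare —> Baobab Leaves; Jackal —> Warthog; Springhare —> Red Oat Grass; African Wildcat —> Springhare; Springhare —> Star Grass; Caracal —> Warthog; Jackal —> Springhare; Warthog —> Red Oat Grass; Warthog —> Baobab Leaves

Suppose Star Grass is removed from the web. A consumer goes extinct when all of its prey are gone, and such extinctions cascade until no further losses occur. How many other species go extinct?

Remove Star Grass.
Every predator of it retains at least one other prey: Springhare still has Red Oat Grass, Baobab Leaves.
No consumer loses all prey, so no secondary extinctions occur.

0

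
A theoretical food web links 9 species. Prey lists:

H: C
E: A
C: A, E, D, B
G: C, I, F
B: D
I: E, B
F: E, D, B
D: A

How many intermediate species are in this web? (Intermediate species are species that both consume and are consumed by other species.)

6

Intermediate species (has both prey and predators): E, D, B, C, I, F.
Count: 6.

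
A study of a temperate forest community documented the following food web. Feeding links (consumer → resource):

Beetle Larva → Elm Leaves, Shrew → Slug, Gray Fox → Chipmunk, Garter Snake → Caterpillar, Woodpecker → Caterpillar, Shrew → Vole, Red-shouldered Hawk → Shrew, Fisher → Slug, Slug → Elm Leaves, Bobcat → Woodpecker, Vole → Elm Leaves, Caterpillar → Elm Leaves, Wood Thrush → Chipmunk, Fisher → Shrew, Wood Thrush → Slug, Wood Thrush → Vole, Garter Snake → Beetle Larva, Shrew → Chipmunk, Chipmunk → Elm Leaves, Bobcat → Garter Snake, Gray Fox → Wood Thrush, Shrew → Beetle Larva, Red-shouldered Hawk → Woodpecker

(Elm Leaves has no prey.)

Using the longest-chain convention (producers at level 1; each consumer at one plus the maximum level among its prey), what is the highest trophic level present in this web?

Producers (level 1): Elm Leaves.
Elm Leaves → Caterpillar → Woodpecker → Bobcat gives Bobcat level 4.
No species has a prey at level 4, so no species reaches level 5.

4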